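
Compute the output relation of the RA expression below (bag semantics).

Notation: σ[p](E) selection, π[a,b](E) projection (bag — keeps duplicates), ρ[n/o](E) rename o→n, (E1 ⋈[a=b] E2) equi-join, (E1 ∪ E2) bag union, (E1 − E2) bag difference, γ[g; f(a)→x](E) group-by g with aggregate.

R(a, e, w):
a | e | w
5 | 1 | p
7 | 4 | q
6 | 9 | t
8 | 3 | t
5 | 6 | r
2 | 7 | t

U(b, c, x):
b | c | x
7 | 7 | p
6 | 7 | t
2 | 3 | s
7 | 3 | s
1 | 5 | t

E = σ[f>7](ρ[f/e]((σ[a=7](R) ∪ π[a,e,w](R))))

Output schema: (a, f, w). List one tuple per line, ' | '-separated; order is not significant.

Row counts bottom-up:
  R → 6
  σ[a=7](R) → 1
  R → 6
  π[a,e,w](R) → 6
  (σ[a=7](R) ∪ π[a,e,w](R)) → 7
  ρ[f/e]((σ[a=7](R) ∪ π[a,e,w](R))) → 7
  σ[f>7](ρ[f/e]((σ[a=7](R) ∪ π[a,e,w](R)))) → 1

== RESULT ==
a | f | w
6 | 9 | t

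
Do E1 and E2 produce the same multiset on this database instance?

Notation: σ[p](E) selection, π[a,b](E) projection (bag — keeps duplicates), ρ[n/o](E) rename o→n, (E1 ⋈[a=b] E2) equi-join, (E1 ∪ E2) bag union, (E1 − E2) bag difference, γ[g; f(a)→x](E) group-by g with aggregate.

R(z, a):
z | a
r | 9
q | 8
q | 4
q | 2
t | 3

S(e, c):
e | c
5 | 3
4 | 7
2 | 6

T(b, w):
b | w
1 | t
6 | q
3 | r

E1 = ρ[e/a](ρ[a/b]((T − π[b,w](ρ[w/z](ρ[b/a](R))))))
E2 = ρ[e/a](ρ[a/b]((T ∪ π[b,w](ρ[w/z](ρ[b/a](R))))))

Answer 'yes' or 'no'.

E1 row counts bottom-up:
  T → 3
  R → 5
  ρ[b/a](R) → 5
  ρ[w/z](ρ[b/a](R)) → 5
  π[b,w](ρ[w/z](ρ[b/a](R))) → 5
  (T − π[b,w](ρ[w/z](ρ[b/a](R)))) → 3
  ρ[a/b]((T − π[b,w](ρ[w/z](ρ[b/a](R))))) → 3
  ρ[e/a](ρ[a/b]((T − π[b,w](ρ[w/z](ρ[b/a](R)))))) → 3
E2 row counts bottom-up:
  T → 3
  R → 5
  ρ[b/a](R) → 5
  ρ[w/z](ρ[b/a](R)) → 5
  π[b,w](ρ[w/z](ρ[b/a](R))) → 5
  (T ∪ π[b,w](ρ[w/z](ρ[b/a](R)))) → 8
  ρ[a/b]((T ∪ π[b,w](ρ[w/z](ρ[b/a](R))))) → 8
  ρ[e/a](ρ[a/b]((T ∪ π[b,w](ρ[w/z](ρ[b/a](R)))))) → 8

E1 result:
e | w
1 | t
3 | r
6 | q
E2 result:
e | w
1 | t
2 | q
3 | r
3 | t
4 | q
6 | q
8 | q
9 | r
Witness: (8, 'q') appears 0× in E1 but 1× in E2.

no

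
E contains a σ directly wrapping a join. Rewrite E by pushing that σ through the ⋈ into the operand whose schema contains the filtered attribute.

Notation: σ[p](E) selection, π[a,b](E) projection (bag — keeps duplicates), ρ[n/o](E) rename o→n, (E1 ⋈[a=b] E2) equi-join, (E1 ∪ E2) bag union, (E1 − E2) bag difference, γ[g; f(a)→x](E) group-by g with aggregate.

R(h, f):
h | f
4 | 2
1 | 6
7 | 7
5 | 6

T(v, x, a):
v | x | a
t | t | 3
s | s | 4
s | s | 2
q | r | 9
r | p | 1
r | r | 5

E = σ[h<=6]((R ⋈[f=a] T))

σ filters on h, owned by the left side.
E' = (σ[h<=6](R) ⋈[f=a] T)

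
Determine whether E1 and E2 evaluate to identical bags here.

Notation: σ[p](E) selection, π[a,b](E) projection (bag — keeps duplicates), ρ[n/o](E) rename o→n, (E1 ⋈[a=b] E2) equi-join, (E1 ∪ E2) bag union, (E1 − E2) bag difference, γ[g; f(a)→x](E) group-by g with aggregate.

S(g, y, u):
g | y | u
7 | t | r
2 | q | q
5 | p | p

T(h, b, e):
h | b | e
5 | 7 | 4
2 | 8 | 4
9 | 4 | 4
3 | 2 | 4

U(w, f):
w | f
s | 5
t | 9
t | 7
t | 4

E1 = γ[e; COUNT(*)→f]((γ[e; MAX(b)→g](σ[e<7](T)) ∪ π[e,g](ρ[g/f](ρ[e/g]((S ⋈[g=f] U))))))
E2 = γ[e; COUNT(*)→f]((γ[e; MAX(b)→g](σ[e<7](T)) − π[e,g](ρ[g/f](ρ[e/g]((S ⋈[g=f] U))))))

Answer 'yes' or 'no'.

E1 per-node cardinality:
  T → 4
  σ[e<7](T) → 4
  γ[e; MAX(b)→g](σ[e<7](T)) → 1
  S → 3
  U → 4
  (S ⋈[g=f] U) → 2
  ρ[e/g]((S ⋈[g=f] U)) → 2
  ρ[g/f](ρ[e/g]((S ⋈[g=f] U))) → 2
  π[e,g](ρ[g/f](ρ[e/g]((S ⋈[g=f] U)))) → 2
  (γ[e; MAX(b)→g](σ[e<7](T)) ∪ π[e,g](ρ[g/f](ρ[e/g]((S ⋈[g=f] U))))) → 3
  γ[e; COUNT(*)→f]((γ[e; MAX(b)→g](σ[e<7](T)) ∪ π[e,g](ρ[g/f](ρ[e/g]((S ⋈[g=f] U)))))) → 3
E2 per-node cardinality:
  T → 4
  σ[e<7](T) → 4
  γ[e; MAX(b)→g](σ[e<7](T)) → 1
  S → 3
  U → 4
  (S ⋈[g=f] U) → 2
  ρ[e/g]((S ⋈[g=f] U)) → 2
  ρ[g/f](ρ[e/g]((S ⋈[g=f] U))) → 2
  π[e,g](ρ[g/f](ρ[e/g]((S ⋈[g=f] U)))) → 2
  (γ[e; MAX(b)→g](σ[e<7](T)) − π[e,g](ρ[g/f](ρ[e/g]((S ⋈[g=f] U))))) → 1
  γ[e; COUNT(*)→f]((γ[e; MAX(b)→g](σ[e<7](T)) − π[e,g](ρ[g/f](ρ[e/g]((S ⋈[g=f] U)))))) → 1

E1 result:
e | f
4 | 1
5 | 1
7 | 1
E2 result:
e | f
4 | 1
Witness: (5, 1) appears 1× in E1 but 0× in E2.

no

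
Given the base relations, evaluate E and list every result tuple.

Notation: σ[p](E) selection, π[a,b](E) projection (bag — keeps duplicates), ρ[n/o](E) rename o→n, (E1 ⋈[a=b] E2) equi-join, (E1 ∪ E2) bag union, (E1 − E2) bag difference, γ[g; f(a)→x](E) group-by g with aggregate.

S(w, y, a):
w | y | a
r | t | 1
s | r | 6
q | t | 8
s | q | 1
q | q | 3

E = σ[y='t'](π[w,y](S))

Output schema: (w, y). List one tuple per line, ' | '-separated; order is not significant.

Stepwise |·|:
  S → 5
  π[w,y](S) → 5
  σ[y='t'](π[w,y](S)) → 2

== RESULT ==
w | y
q | t
r | t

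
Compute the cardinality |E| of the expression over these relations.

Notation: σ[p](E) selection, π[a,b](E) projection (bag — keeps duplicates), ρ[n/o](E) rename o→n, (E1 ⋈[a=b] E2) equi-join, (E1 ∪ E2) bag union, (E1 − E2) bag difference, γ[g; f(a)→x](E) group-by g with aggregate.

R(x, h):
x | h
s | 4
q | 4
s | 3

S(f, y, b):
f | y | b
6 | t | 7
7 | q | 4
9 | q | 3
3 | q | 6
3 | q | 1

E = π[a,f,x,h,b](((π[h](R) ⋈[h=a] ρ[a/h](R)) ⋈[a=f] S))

Subexpression sizes:
  R → 3
  π[h](R) → 3
  R → 3
  ρ[a/h](R) → 3
  (π[h](R) ⋈[h=a] ρ[a/h](R)) → 5
  S → 5
  ((π[h](R) ⋈[h=a] ρ[a/h](R)) ⋈[a=f] S) → 2
  π[a,f,x,h,b](((π[h](R) ⋈[h=a] ρ[a/h](R)) ⋈[a=f] S)) → 2

|E| = 2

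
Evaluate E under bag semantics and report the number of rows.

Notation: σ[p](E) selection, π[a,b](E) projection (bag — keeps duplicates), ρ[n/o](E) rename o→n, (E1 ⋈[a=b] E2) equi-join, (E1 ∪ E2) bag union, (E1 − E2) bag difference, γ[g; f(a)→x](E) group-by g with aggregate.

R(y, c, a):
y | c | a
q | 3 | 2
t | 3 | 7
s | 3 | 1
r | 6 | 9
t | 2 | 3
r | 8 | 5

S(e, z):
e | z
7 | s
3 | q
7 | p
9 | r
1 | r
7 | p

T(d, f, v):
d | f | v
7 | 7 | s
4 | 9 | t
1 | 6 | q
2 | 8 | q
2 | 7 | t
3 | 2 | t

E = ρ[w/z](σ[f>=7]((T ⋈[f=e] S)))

Row counts bottom-up:
  T → 6
  S → 6
  (T ⋈[f=e] S) → 7
  σ[f>=7]((T ⋈[f=e] S)) → 7
  ρ[w/z](σ[f>=7]((T ⋈[f=e] S))) → 7

|E| = 7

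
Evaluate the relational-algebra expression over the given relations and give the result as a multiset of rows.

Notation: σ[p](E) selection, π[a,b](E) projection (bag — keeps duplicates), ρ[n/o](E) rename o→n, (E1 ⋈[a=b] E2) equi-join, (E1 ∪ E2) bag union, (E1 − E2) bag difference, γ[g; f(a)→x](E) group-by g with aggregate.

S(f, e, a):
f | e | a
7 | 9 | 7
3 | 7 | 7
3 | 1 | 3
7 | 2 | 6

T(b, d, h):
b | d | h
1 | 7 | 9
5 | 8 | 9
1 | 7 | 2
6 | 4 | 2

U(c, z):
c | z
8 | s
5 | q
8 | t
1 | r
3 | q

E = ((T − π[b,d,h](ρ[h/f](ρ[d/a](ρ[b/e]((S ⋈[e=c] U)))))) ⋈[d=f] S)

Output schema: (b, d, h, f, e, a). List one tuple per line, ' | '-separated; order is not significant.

Row counts bottom-up:
  T → 4
  S → 4
  U → 5
  (S ⋈[e=c] U) → 1
  ρ[b/e]((S ⋈[e=c] U)) → 1
  ρ[d/a](ρ[b/e]((S ⋈[e=c] U))) → 1
  ρ[h/f](ρ[d/a](ρ[b/e]((S ⋈[e=c] U)))) → 1
  π[b,d,h](ρ[h/f](ρ[d/a](ρ[b/e]((S ⋈[e=c] U))))) → 1
  (T − π[b,d,h](ρ[h/f](ρ[d/a](ρ[b/e]((S ⋈[e=c] U)))))) → 4
  S → 4
  ((T − π[b,d,h](ρ[h/f](ρ[d/a](ρ[b/e]((S ⋈[e=c] U)))))) ⋈[d=f] S) → 4

== RESULT ==
b | d | h | f | e | a
1 | 7 | 2 | 7 | 2 | 6
1 | 7 | 2 | 7 | 9 | 7
1 | 7 | 9 | 7 | 2 | 6
1 | 7 | 9 | 7 | 9 | 7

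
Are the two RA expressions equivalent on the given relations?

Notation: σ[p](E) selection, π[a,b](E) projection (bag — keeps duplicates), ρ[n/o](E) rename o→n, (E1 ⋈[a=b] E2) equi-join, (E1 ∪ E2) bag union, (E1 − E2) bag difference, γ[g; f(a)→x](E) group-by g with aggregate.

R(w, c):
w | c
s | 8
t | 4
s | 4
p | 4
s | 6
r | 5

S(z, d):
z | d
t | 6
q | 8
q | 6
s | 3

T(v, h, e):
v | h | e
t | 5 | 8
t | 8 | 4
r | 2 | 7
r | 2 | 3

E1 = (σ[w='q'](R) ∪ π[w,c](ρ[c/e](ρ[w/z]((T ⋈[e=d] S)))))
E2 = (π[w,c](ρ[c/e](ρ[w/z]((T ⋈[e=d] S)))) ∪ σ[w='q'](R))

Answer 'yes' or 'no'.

E1 row counts bottom-up:
  R → 6
  σ[w='q'](R) → 0
  T → 4
  S → 4
  (T ⋈[e=d] S) → 2
  ρ[w/z]((T ⋈[e=d] S)) → 2
  ρ[c/e](ρ[w/z]((T ⋈[e=d] S))) → 2
  π[w,c](ρ[c/e](ρ[w/z]((T ⋈[e=d] S)))) → 2
  (σ[w='q'](R) ∪ π[w,c](ρ[c/e](ρ[w/z]((T ⋈[e=d] S))))) → 2
E2 row counts bottom-up:
  T → 4
  S → 4
  (T ⋈[e=d] S) → 2
  ρ[w/z]((T ⋈[e=d] S)) → 2
  ρ[c/e](ρ[w/z]((T ⋈[e=d] S))) → 2
  π[w,c](ρ[c/e](ρ[w/z]((T ⋈[e=d] S)))) → 2
  R → 6
  σ[w='q'](R) → 0
  (π[w,c](ρ[c/e](ρ[w/z]((T ⋈[e=d] S)))) ∪ σ[w='q'](R)) → 2

E1 and E2 produce the same multiset:
w | c
q | 8
s | 3

yes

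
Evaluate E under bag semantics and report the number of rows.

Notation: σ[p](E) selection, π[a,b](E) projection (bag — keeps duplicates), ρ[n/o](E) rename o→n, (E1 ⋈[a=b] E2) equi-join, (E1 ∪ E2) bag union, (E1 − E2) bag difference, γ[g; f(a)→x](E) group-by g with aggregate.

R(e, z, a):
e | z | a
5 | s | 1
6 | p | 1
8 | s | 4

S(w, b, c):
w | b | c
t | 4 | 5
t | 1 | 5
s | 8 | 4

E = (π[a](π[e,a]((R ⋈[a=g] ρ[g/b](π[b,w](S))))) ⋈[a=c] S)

Row counts bottom-up:
  R → 3
  S → 3
  π[b,w](S) → 3
  ρ[g/b](π[b,w](S)) → 3
  (R ⋈[a=g] ρ[g/b](π[b,w](S))) → 3
  π[e,a]((R ⋈[a=g] ρ[g/b](π[b,w](S)))) → 3
  π[a](π[e,a]((R ⋈[a=g] ρ[g/b](π[b,w](S))))) → 3
  S → 3
  (π[a](π[e,a]((R ⋈[a=g] ρ[g/b](π[b,w](S))))) ⋈[a=c] S) → 1

|E| = 1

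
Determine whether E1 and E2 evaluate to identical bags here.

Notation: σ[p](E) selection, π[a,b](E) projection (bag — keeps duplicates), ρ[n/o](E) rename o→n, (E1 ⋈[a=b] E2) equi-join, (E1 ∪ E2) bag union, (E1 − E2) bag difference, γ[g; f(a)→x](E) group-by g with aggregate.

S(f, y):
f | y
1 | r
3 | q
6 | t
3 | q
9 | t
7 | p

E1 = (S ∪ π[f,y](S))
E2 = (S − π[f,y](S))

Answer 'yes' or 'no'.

E1 row counts bottom-up:
  S → 6
  S → 6
  π[f,y](S) → 6
  (S ∪ π[f,y](S)) → 12
E2 row counts bottom-up:
  S → 6
  S → 6
  π[f,y](S) → 6
  (S − π[f,y](S)) → 0

E1 result:
f | y
1 | r
1 | r
3 | q
3 | q
3 | q
3 | q
6 | t
6 | t
7 | p
7 | p
9 | t
9 | t
E2 result:
f | y
(0 rows)
Witness: (3, 'q') appears 4× in E1 but 0× in E2.

no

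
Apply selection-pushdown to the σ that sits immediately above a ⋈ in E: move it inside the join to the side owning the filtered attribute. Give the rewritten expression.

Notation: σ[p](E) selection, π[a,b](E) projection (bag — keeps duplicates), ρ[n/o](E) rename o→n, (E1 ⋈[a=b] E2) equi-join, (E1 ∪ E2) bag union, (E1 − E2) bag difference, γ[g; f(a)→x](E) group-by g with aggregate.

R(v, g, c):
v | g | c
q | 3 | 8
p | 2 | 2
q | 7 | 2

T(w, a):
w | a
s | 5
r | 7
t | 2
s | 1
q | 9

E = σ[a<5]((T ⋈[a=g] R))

σ filters on a, owned by the left side.
E' = (σ[a<5](T) ⋈[a=g] R)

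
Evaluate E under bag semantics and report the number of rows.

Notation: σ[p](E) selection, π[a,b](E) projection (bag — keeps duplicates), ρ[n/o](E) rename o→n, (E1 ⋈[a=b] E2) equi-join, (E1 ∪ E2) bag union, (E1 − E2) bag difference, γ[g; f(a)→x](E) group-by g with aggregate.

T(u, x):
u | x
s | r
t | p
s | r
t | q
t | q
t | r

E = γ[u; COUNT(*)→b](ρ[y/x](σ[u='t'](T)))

Row counts bottom-up:
  T → 6
  σ[u='t'](T) → 4
  ρ[y/x](σ[u='t'](T)) → 4
  γ[u; COUNT(*)→b](ρ[y/x](σ[u='t'](T))) → 1

|E| = 1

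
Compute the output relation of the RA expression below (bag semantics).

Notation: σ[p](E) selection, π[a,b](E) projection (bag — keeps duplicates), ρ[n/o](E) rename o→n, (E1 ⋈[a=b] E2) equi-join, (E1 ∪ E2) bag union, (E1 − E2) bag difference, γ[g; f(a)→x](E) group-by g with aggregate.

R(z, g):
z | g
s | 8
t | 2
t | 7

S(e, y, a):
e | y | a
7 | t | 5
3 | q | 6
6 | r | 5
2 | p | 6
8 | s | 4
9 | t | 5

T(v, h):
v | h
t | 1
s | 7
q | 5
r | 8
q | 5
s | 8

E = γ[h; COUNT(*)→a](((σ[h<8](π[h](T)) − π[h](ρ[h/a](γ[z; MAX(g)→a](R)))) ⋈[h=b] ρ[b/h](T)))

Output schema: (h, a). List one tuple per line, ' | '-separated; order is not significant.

Row counts bottom-up:
  T → 6
  π[h](T) → 6
  σ[h<8](π[h](T)) → 4
  R → 3
  γ[z; MAX(g)→a](R) → 2
  ρ[h/a](γ[z; MAX(g)→a](R)) → 2
  π[h](ρ[h/a](γ[z; MAX(g)→a](R))) → 2
  (σ[h<8](π[h](T)) − π[h](ρ[h/a](γ[z; MAX(g)→a](R)))) → 3
  T → 6
  ρ[b/h](T) → 6
  ((σ[h<8](π[h](T)) − π[h](ρ[h/a](γ[z; MAX(g)→a](R)))) ⋈[h=b] ρ[b/h](T)) → 5
  γ[h; COUNT(*)→a](((σ[h<8](π[h](T)) − π[h](ρ[h/a](γ[z; MAX(g)→a](R)))) ⋈[h=b] ρ[b/h](T))) → 2

== RESULT ==
h | a
1 | 1
5 | 4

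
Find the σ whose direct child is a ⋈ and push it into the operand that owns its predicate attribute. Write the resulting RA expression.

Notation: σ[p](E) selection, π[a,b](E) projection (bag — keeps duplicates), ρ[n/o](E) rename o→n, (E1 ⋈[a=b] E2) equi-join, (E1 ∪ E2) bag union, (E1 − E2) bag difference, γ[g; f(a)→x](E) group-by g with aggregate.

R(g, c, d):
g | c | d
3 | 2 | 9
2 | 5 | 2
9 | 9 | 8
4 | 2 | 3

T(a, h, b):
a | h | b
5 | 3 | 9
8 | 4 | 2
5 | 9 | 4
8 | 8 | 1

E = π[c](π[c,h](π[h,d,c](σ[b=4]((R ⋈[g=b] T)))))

σ filters on b, owned by the right side.
E' = π[c](π[c,h](π[h,d,c]((R ⋈[g=b] σ[b=4](T)))))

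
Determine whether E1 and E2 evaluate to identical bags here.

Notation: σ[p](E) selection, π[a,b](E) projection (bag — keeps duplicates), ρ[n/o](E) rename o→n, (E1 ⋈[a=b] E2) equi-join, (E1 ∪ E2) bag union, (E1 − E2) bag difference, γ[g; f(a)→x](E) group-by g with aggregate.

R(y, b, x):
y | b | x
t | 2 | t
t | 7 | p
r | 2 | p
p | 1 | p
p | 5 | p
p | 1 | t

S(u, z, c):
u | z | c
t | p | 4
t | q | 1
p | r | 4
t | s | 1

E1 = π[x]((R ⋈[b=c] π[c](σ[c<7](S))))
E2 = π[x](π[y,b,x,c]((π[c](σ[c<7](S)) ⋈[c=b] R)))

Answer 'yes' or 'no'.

E1 subexpression sizes:
  R → 6
  S → 4
  σ[c<7](S) → 4
  π[c](σ[c<7](S)) → 4
  (R ⋈[b=c] π[c](σ[c<7](S))) → 4
  π[x]((R ⋈[b=c] π[c](σ[c<7](S)))) → 4
E2 subexpression sizes:
  S → 4
  σ[c<7](S) → 4
  π[c](σ[c<7](S)) → 4
  R → 6
  (π[c](σ[c<7](S)) ⋈[c=b] R) → 4
  π[y,b,x,c]((π[c](σ[c<7](S)) ⋈[c=b] R)) → 4
  π[x](π[y,b,x,c]((π[c](σ[c<7](S)) ⋈[c=b] R))) → 4

E1 and E2 produce the same multiset:
x
p
p
t
t

yes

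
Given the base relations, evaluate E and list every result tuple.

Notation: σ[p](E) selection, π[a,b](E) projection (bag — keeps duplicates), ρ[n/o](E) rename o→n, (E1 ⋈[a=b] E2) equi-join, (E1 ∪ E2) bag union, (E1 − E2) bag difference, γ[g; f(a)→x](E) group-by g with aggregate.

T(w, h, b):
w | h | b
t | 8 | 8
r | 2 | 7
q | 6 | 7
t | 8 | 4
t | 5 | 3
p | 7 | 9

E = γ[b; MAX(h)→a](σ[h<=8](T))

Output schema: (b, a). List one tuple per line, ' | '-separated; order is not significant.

Row counts bottom-up:
  T → 6
  σ[h<=8](T) → 6
  γ[b; MAX(h)→a](σ[h<=8](T)) → 5

== RESULT ==
b | a
3 | 5
4 | 8
7 | 6
8 | 8
9 | 7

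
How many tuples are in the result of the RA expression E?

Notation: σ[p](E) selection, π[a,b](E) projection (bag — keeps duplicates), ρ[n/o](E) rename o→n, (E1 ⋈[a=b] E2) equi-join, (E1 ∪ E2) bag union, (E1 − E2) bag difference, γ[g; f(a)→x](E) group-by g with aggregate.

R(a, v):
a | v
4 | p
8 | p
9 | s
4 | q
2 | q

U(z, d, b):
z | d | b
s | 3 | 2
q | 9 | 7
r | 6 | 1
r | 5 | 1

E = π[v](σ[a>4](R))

Per-node cardinality:
  R → 5
  σ[a>4](R) → 2
  π[v](σ[a>4](R)) → 2

|E| = 2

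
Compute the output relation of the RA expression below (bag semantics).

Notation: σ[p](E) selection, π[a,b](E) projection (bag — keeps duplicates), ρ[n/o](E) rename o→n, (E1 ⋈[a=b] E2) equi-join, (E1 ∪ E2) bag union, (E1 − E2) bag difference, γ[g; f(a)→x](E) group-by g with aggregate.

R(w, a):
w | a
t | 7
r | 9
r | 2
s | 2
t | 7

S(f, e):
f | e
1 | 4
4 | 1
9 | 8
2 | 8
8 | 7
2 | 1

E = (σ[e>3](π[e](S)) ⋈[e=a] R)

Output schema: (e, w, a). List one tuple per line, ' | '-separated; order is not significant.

Subexpression sizes:
  S → 6
  π[e](S) → 6
  σ[e>3](π[e](S)) → 4
  R → 5
  (σ[e>3](π[e](S)) ⋈[e=a] R) → 2

== RESULT ==
e | w | a
7 | t | 7
7 | t | 7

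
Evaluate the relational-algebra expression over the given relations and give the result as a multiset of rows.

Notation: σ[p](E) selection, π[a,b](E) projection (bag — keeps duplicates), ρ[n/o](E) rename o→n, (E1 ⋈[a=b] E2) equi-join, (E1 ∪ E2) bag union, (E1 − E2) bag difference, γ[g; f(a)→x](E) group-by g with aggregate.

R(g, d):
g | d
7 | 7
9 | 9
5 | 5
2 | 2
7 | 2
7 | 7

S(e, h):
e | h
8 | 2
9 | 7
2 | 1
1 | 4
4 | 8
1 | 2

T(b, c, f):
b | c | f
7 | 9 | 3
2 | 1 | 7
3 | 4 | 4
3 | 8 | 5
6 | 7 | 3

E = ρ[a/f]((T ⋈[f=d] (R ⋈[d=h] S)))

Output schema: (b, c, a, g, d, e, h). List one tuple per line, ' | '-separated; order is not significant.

Stepwise |·|:
  T → 5
  R → 6
  S → 6
  (R ⋈[d=h] S) → 6
  (T ⋈[f=d] (R ⋈[d=h] S)) → 2
  ρ[a/f]((T ⋈[f=d] (R ⋈[d=h] S))) → 2

== RESULT ==
b | c | a | g | d | e | h
2 | 1 | 7 | 7 | 7 | 9 | 7
2 | 1 | 7 | 7 | 7 | 9 | 7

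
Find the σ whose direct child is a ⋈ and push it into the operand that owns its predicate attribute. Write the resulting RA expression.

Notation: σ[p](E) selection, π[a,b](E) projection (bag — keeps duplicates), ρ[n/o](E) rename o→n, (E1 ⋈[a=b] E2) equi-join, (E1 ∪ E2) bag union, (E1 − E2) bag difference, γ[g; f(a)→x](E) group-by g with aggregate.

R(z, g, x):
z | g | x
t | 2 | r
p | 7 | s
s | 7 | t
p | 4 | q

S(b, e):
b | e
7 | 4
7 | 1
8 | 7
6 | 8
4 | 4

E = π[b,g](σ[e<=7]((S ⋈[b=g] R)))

σ filters on e, owned by the left side.
E' = π[b,g]((σ[e<=7](S) ⋈[b=g] R))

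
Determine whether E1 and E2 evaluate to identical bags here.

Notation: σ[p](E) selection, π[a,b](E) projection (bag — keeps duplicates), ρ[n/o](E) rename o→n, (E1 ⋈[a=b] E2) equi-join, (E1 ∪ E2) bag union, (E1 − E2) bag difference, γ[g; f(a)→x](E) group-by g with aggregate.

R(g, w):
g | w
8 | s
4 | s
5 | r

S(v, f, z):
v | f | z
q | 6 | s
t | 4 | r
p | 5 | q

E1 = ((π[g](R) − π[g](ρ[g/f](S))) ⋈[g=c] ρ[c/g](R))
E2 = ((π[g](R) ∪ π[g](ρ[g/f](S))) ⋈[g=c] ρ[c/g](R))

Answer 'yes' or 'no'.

E1 stepwise |·|:
  R → 3
  π[g](R) → 3
  S → 3
  ρ[g/f](S) → 3
  π[g](ρ[g/f](S)) → 3
  (π[g](R) − π[g](ρ[g/f](S))) → 1
  R → 3
  ρ[c/g](R) → 3
  ((π[g](R) − π[g](ρ[g/f](S))) ⋈[g=c] ρ[c/g](R)) → 1
E2 stepwise |·|:
  R → 3
  π[g](R) → 3
  S → 3
  ρ[g/f](S) → 3
  π[g](ρ[g/f](S)) → 3
  (π[g](R) ∪ π[g](ρ[g/f](S))) → 6
  R → 3
  ρ[c/g](R) → 3
  ((π[g](R) ∪ π[g](ρ[g/f](S))) ⋈[g=c] ρ[c/g](R)) → 5

E1 result:
g | c | w
8 | 8 | s
E2 result:
g | c | w
4 | 4 | s
4 | 4 | s
5 | 5 | r
5 | 5 | r
8 | 8 | s
Witness: (4, 4, 's') appears 0× in E1 but 2× in E2.

no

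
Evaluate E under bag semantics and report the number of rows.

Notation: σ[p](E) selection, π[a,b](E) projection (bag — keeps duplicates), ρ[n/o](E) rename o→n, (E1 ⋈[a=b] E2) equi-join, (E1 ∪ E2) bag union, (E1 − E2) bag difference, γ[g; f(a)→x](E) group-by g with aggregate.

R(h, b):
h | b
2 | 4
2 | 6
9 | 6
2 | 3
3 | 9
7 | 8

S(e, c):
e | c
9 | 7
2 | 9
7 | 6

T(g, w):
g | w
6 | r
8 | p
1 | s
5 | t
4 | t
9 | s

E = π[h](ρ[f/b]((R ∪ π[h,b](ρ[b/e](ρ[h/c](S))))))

Row counts bottom-up:
  R → 6
  S → 3
  ρ[h/c](S) → 3
  ρ[b/e](ρ[h/c](S)) → 3
  π[h,b](ρ[b/e](ρ[h/c](S))) → 3
  (R ∪ π[h,b](ρ[b/e](ρ[h/c](S)))) → 9
  ρ[f/b]((R ∪ π[h,b](ρ[b/e](ρ[h/c](S))))) → 9
  π[h](ρ[f/b]((R ∪ π[h,b](ρ[b/e](ρ[h/c](S)))))) → 9

|E| = 9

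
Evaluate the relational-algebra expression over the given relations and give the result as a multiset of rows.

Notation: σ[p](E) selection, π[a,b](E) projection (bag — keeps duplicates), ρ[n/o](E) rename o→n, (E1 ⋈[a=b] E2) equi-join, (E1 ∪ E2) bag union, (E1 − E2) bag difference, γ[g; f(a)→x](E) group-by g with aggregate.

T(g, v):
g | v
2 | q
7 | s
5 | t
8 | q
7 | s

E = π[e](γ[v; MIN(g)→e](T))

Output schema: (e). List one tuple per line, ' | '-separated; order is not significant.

Per-node cardinality:
  T → 5
  γ[v; MIN(g)→e](T) → 3
  π[e](γ[v; MIN(g)→e](T)) → 3

== RESULT ==
e
2
5
7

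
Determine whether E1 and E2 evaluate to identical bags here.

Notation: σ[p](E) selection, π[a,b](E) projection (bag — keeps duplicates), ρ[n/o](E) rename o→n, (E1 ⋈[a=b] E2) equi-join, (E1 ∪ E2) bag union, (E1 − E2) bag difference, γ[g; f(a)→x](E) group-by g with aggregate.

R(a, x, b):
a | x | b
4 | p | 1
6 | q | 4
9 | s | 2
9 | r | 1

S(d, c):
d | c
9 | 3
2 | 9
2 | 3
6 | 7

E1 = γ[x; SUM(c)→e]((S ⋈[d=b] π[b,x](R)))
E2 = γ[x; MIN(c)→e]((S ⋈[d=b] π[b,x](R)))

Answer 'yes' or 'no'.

E1 row counts bottom-up:
  S → 4
  R → 4
  π[b,x](R) → 4
  (S ⋈[d=b] π[b,x](R)) → 2
  γ[x; SUM(c)→e]((S ⋈[d=b] π[b,x](R))) → 1
E2 row counts bottom-up:
  S → 4
  R → 4
  π[b,x](R) → 4
  (S ⋈[d=b] π[b,x](R)) → 2
  γ[x; MIN(c)→e]((S ⋈[d=b] π[b,x](R))) → 1

E1 result:
x | e
s | 12
E2 result:
x | e
s | 3
Witness: ('s', 12) appears 1× in E1 but 0× in E2.

no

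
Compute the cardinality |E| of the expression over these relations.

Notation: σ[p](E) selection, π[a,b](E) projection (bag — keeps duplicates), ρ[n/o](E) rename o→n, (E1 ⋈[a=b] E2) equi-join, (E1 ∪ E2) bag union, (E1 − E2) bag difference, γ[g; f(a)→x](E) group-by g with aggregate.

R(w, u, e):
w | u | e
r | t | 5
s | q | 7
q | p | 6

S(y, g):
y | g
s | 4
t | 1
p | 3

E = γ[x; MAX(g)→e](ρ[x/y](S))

Row counts bottom-up:
  S → 3
  ρ[x/y](S) → 3
  γ[x; MAX(g)→e](ρ[x/y](S)) → 3

|E| = 3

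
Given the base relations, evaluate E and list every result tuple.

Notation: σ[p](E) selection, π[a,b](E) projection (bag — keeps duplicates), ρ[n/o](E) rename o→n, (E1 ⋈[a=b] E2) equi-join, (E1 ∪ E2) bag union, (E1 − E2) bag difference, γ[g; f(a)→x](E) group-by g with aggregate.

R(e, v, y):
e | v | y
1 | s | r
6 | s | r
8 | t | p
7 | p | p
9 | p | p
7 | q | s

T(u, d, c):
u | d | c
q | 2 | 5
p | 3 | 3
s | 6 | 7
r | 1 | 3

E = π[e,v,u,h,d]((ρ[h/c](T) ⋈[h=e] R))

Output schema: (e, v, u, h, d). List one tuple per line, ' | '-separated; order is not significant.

Stepwise |·|:
  T → 4
  ρ[h/c](T) → 4
  R → 6
  (ρ[h/c](T) ⋈[h=e] R) → 2
  π[e,v,u,h,d]((ρ[h/c](T) ⋈[h=e] R)) → 2

== RESULT ==
e | v | u | h | d
7 | p | s | 7 | 6
7 | q | s | 7 | 6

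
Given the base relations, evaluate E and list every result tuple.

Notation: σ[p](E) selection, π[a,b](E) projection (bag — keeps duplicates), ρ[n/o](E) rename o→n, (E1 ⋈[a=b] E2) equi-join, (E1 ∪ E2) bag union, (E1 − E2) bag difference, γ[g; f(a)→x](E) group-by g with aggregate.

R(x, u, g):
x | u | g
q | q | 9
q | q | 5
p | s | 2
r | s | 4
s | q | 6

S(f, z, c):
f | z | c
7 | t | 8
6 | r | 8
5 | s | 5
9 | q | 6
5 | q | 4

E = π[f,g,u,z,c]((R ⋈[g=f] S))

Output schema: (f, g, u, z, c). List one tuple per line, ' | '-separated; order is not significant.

Subexpression sizes:
  R → 5
  S → 5
  (R ⋈[g=f] S) → 4
  π[f,g,u,z,c]((R ⋈[g=f] S)) → 4

== RESULT ==
f | g | u | z | c
5 | 5 | q | q | 4
5 | 5 | q | s | 5
6 | 6 | q | r | 8
9 | 9 | q | q | 6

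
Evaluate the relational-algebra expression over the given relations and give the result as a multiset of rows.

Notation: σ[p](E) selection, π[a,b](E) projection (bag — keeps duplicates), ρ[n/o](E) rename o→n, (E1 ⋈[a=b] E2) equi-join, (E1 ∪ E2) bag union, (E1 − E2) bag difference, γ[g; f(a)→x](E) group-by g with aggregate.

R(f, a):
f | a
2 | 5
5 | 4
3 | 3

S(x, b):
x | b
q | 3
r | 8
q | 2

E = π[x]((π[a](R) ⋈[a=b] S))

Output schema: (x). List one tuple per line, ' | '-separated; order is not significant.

Stepwise |·|:
  R → 3
  π[a](R) → 3
  S → 3
  (π[a](R) ⋈[a=b] S) → 1
  π[x]((π[a](R) ⋈[a=b] S)) → 1

== RESULT ==
x
q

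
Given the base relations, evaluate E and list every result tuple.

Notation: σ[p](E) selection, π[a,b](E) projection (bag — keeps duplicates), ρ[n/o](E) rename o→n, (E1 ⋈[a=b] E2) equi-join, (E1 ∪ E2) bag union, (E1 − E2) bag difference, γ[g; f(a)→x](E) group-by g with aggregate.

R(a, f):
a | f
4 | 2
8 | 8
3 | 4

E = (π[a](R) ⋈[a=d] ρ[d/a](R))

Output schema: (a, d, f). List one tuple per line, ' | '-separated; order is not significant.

Subexpression sizes:
  R → 3
  π[a](R) → 3
  R → 3
  ρ[d/a](R) → 3
  (π[a](R) ⋈[a=d] ρ[d/a](R)) → 3

== RESULT ==
a | d | f
3 | 3 | 4
4 | 4 | 2
8 | 8 | 8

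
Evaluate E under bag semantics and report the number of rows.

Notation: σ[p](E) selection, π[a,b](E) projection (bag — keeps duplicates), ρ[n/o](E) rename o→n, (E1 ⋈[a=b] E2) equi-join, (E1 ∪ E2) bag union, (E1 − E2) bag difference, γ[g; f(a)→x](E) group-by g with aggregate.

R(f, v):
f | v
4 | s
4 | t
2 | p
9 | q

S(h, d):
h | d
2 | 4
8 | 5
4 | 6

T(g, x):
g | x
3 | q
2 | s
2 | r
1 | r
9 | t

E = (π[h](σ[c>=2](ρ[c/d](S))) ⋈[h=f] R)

Subexpression sizes:
  S → 3
  ρ[c/d](S) → 3
  σ[c>=2](ρ[c/d](S)) → 3
  π[h](σ[c>=2](ρ[c/d](S))) → 3
  R → 4
  (π[h](σ[c>=2](ρ[c/d](S))) ⋈[h=f] R) → 3

|E| = 3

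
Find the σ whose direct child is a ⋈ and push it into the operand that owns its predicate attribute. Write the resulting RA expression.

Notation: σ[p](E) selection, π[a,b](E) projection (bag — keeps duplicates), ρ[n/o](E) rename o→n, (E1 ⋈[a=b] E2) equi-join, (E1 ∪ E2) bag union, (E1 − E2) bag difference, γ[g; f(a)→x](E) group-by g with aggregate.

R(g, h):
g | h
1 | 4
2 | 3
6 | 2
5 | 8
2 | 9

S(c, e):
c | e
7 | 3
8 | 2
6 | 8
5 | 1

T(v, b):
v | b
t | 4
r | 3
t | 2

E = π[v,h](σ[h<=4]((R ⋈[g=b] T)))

σ filters on h, owned by the left side.
E' = π[v,h]((σ[h<=4](R) ⋈[g=b] T))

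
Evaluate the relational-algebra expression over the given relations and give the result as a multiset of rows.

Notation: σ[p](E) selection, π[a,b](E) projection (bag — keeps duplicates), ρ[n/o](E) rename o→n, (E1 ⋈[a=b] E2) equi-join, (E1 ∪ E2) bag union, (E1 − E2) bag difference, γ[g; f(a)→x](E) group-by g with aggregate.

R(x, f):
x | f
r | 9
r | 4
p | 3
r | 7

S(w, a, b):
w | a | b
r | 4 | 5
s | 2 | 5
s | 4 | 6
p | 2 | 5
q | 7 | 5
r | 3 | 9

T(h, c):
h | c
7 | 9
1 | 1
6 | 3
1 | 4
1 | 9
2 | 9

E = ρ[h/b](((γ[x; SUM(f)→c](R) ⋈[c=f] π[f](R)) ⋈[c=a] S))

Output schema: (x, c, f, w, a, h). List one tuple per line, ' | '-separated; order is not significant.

Per-node cardinality:
  R → 4
  γ[x; SUM(f)→c](R) → 2
  R → 4
  π[f](R) → 4
  (γ[x; SUM(f)→c](R) ⋈[c=f] π[f](R)) → 1
  S → 6
  ((γ[x; SUM(f)→c](R) ⋈[c=f] π[f](R)) ⋈[c=a] S) → 1
  ρ[h/b](((γ[x; SUM(f)→c](R) ⋈[c=f] π[f](R)) ⋈[c=a] S)) → 1

== RESULT ==
x | c | f | w | a | h
p | 3 | 3 | r | 3 | 9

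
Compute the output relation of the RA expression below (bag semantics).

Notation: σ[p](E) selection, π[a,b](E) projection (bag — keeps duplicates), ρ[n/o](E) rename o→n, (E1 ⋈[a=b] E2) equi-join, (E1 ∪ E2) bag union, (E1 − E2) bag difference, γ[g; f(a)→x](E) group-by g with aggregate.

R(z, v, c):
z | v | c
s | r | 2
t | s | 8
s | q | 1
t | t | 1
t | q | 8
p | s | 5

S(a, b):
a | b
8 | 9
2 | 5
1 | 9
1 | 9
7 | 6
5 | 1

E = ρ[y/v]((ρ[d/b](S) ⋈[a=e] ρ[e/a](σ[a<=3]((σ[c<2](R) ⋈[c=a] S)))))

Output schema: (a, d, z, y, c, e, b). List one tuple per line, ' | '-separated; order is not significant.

Per-node cardinality:
  S → 6
  ρ[d/b](S) → 6
  R → 6
  σ[c<2](R) → 2
  S → 6
  (σ[c<2](R) ⋈[c=a] S) → 4
  σ[a<=3]((σ[c<2](R) ⋈[c=a] S)) → 4
  ρ[e/a](σ[a<=3]((σ[c<2](R) ⋈[c=a] S))) → 4
  (ρ[d/b](S) ⋈[a=e] ρ[e/a](σ[a<=3]((σ[c<2](R) ⋈[c=a] S)))) → 8
  ρ[y/v]((ρ[d/b](S) ⋈[a=e] ρ[e/a](σ[a<=3]((σ[c<2](R) ⋈[c=a] S))))) → 8

== RESULT ==
a | d | z | y | c | e | b
1 | 9 | s | q | 1 | 1 | 9
1 | 9 | s | q | 1 | 1 | 9
1 | 9 | s | q | 1 | 1 | 9
1 | 9 | s | q | 1 | 1 | 9
1 | 9 | t | t | 1 | 1 | 9
1 | 9 | t | t | 1 | 1 | 9
1 | 9 | t | t | 1 | 1 | 9
1 | 9 | t | t | 1 | 1 | 9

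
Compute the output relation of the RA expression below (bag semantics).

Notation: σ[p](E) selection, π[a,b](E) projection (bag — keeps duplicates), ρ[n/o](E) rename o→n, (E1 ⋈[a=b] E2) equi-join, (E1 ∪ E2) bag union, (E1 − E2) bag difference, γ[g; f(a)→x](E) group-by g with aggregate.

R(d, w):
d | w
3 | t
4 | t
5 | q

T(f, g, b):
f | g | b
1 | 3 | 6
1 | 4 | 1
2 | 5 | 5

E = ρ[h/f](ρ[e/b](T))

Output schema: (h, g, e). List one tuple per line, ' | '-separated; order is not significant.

Per-node cardinality:
  T → 3
  ρ[e/b](T) → 3
  ρ[h/f](ρ[e/b](T)) → 3

== RESULT ==
h | g | e
1 | 3 | 6
1 | 4 | 1
2 | 5 | 5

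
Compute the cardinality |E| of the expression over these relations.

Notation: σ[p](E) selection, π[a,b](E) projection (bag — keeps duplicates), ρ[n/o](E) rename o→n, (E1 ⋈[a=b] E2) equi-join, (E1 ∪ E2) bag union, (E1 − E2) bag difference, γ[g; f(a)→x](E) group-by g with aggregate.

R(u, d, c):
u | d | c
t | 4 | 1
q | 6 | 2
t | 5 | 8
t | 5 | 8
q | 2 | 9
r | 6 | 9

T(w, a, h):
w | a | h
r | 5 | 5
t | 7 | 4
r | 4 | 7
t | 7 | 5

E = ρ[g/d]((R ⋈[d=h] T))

Row counts bottom-up:
  R → 6
  T → 4
  (R ⋈[d=h] T) → 5
  ρ[g/d]((R ⋈[d=h] T)) → 5

|E| = 5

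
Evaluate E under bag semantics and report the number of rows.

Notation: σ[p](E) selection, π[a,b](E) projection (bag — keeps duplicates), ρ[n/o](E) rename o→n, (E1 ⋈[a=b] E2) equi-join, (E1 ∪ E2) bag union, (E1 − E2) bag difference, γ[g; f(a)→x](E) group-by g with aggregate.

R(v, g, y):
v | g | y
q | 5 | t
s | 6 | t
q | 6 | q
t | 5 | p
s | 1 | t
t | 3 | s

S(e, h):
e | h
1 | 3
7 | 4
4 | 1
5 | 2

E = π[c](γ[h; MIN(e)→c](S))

Row counts bottom-up:
  S → 4
  γ[h; MIN(e)→c](S) → 4
  π[c](γ[h; MIN(e)→c](S)) → 4

|E| = 4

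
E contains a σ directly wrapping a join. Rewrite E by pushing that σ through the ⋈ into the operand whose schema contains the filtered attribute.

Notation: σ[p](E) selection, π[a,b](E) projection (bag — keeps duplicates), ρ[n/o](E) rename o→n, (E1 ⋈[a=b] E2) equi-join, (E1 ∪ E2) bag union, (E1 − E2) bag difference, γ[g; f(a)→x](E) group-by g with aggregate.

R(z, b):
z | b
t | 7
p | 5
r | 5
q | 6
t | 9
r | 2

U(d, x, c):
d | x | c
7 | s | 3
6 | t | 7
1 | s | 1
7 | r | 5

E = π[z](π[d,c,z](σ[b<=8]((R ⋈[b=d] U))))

σ filters on b, owned by the left side.
E' = π[z](π[d,c,z]((σ[b<=8](R) ⋈[b=d] U)))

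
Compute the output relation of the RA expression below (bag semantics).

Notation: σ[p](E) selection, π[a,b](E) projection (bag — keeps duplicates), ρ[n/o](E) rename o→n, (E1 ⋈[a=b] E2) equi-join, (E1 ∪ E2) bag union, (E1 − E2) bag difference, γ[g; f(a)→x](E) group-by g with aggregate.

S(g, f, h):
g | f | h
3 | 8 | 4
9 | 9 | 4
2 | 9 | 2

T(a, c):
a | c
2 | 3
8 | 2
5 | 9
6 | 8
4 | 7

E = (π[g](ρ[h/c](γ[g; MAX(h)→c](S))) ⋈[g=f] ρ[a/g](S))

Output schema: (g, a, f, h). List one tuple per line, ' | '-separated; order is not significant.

Subexpression sizes:
  S → 3
  γ[g; MAX(h)→c](S) → 3
  ρ[h/c](γ[g; MAX(h)→c](S)) → 3
  π[g](ρ[h/c](γ[g; MAX(h)→c](S))) → 3
  S → 3
  ρ[a/g](S) → 3
  (π[g](ρ[h/c](γ[g; MAX(h)→c](S))) ⋈[g=f] ρ[a/g](S)) → 2

== RESULT ==
g | a | f | h
9 | 2 | 9 | 2
9 | 9 | 9 | 4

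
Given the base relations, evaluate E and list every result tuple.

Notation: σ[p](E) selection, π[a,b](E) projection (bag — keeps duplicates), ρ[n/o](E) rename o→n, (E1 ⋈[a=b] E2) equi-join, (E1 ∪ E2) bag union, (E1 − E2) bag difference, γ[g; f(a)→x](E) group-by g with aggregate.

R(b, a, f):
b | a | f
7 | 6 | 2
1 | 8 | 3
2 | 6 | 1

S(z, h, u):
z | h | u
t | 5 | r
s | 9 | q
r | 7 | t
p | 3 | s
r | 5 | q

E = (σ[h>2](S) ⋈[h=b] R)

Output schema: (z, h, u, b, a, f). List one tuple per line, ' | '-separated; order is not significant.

Stepwise |·|:
  S → 5
  σ[h>2](S) → 5
  R → 3
  (σ[h>2](S) ⋈[h=b] R) → 1

== RESULT ==
z | h | u | b | a | f
r | 7 | t | 7 | 6 | 2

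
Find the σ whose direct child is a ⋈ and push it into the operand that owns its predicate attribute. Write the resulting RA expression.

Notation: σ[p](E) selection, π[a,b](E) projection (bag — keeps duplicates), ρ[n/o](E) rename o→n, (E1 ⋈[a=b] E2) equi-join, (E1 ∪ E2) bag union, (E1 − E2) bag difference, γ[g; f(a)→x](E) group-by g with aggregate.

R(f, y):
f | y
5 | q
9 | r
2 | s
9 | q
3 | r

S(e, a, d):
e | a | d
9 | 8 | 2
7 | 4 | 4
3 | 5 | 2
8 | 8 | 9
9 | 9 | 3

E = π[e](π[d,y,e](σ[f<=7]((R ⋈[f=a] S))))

σ filters on f, owned by the left side.
E' = π[e](π[d,y,e]((σ[f<=7](R) ⋈[f=a] S)))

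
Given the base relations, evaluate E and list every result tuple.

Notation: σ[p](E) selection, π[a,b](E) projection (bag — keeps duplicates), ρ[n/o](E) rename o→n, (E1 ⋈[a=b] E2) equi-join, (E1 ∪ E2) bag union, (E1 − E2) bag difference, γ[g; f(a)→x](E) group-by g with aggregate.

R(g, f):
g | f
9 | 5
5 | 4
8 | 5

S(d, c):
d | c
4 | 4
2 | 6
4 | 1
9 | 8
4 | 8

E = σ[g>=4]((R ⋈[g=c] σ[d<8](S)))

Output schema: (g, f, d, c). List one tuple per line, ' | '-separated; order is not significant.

Stepwise |·|:
  R → 3
  S → 5
  σ[d<8](S) → 4
  (R ⋈[g=c] σ[d<8](S)) → 1
  σ[g>=4]((R ⋈[g=c] σ[d<8](S))) → 1

== RESULT ==
g | f | d | c
8 | 5 | 4 | 8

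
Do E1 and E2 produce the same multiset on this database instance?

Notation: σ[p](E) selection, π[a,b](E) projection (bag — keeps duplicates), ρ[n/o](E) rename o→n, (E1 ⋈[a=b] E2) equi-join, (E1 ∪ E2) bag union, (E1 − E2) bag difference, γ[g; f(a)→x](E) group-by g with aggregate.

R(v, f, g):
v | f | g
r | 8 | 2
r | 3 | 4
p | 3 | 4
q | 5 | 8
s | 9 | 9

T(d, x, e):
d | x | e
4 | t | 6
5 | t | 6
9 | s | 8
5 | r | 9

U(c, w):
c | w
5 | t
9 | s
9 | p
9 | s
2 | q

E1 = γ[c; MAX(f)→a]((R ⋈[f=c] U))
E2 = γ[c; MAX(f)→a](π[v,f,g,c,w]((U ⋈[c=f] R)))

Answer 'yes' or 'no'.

E1 per-node cardinality:
  R → 5
  U → 5
  (R ⋈[f=c] U) → 4
  γ[c; MAX(f)→a]((R ⋈[f=c] U)) → 2
E2 per-node cardinality:
  U → 5
  R → 5
  (U ⋈[c=f] R) → 4
  π[v,f,g,c,w]((U ⋈[c=f] R)) → 4
  γ[c; MAX(f)→a](π[v,f,g,c,w]((U ⋈[c=f] R))) → 2

E1 and E2 produce the same multiset:
c | a
5 | 5
9 | 9

yes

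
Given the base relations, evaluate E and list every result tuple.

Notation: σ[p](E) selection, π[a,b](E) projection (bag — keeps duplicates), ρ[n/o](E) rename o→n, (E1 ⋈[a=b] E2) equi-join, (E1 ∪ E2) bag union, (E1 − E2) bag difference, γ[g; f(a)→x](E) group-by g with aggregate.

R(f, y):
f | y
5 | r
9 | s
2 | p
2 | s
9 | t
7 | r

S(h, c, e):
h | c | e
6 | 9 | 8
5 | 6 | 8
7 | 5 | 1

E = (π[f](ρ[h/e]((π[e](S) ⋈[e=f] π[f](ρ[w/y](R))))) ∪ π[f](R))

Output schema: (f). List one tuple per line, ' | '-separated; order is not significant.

Stepwise |·|:
  S → 3
  π[e](S) → 3
  R → 6
  ρ[w/y](R) → 6
  π[f](ρ[w/y](R)) → 6
  (π[e](S) ⋈[e=f] π[f](ρ[w/y](R))) → 0
  ρ[h/e]((π[e](S) ⋈[e=f] π[f](ρ[w/y](R)))) → 0
  π[f](ρ[h/e]((π[e](S) ⋈[e=f] π[f](ρ[w/y](R))))) → 0
  R → 6
  π[f](R) → 6
  (π[f](ρ[h/e]((π[e](S) ⋈[e=f] π[f](ρ[w/y](R))))) ∪ π[f](R)) → 6

== RESULT ==
f
2
2
5
7
9
9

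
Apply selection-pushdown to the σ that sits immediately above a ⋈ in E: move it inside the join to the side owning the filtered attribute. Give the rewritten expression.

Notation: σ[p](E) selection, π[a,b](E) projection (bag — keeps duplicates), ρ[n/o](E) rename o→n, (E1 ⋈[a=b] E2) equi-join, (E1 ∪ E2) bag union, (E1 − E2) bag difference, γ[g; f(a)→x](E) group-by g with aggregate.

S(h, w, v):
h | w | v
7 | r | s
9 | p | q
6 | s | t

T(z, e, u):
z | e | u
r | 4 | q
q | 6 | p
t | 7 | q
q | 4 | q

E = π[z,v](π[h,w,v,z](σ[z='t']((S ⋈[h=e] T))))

σ filters on z, owned by the right side.
E' = π[z,v](π[h,w,v,z]((S ⋈[h=e] σ[z='t'](T))))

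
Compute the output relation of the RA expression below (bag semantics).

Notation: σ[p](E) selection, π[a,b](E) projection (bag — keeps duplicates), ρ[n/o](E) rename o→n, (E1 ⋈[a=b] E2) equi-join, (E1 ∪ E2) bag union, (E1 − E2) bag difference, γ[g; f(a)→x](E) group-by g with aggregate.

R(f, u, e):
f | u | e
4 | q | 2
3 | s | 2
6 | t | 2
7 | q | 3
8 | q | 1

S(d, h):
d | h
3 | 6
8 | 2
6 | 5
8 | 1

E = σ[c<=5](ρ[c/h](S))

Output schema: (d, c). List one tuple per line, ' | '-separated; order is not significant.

Subexpression sizes:
  S → 4
  ρ[c/h](S) → 4
  σ[c<=5](ρ[c/h](S)) → 3

== RESULT ==
d | c
6 | 5
8 | 1
8 | 2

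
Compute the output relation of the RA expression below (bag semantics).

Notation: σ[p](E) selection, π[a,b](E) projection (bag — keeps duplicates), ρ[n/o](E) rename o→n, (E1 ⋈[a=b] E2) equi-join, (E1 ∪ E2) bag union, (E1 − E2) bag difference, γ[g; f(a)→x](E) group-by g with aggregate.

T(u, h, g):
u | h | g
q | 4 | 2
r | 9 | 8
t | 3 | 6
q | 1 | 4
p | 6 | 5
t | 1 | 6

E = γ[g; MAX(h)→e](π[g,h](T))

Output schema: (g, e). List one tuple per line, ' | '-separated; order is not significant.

Subexpression sizes:
  T → 6
  π[g,h](T) → 6
  γ[g; MAX(h)→e](π[g,h](T)) → 5

== RESULT ==
g | e
2 | 4
4 | 1
5 | 6
6 | 3
8 | 9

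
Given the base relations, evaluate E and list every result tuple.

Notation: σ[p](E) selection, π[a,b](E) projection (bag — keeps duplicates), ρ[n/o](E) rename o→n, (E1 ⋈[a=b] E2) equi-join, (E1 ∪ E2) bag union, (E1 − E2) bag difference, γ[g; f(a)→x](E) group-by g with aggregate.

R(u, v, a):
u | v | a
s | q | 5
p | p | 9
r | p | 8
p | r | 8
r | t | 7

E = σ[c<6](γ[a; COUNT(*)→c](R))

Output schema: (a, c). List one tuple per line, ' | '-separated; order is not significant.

Stepwise |·|:
  R → 5
  γ[a; COUNT(*)→c](R) → 4
  σ[c<6](γ[a; COUNT(*)→c](R)) → 4

== RESULT ==
a | c
5 | 1
7 | 1
8 | 2
9 | 1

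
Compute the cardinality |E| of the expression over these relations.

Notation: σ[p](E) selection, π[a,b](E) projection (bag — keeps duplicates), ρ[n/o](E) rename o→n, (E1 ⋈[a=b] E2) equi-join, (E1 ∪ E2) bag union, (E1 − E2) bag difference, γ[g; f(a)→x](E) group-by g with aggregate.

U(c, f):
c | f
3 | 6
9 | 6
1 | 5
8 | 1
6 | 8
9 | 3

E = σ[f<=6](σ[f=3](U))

Subexpression sizes:
  U → 6
  σ[f=3](U) → 1
  σ[f<=6](σ[f=3](U)) → 1

|E| = 1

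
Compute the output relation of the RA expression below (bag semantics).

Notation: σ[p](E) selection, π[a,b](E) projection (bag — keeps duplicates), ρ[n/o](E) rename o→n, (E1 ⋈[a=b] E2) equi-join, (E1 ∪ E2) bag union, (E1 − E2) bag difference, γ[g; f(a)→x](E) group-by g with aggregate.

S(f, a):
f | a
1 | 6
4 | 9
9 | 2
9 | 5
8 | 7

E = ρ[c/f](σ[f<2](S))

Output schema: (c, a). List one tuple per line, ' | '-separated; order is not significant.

Stepwise |·|:
  S → 5
  σ[f<2](S) → 1
  ρ[c/f](σ[f<2](S)) → 1

== RESULT ==
c | a
1 | 6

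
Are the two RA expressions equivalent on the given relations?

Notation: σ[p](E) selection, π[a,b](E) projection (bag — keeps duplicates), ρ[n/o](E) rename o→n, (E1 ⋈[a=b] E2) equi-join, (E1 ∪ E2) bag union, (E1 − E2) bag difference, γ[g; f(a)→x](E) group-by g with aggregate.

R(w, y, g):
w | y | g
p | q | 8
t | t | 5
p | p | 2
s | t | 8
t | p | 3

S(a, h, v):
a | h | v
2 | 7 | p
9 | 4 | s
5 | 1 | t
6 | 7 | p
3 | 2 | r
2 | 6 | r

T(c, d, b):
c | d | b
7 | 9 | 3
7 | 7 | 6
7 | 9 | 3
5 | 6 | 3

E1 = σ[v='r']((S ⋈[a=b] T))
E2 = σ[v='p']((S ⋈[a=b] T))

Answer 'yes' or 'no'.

E1 per-node cardinality:
  S → 6
  T → 4
  (S ⋈[a=b] T) → 4
  σ[v='r']((S ⋈[a=b] T)) → 3
E2 per-node cardinality:
  S → 6
  T → 4
  (S ⋈[a=b] T) → 4
  σ[v='p']((S ⋈[a=b] T)) → 1

E1 result:
a | h | v | c | d | b
3 | 2 | r | 5 | 6 | 3
3 | 2 | r | 7 | 9 | 3
3 | 2 | r | 7 | 9 | 3
E2 result:
a | h | v | c | d | b
6 | 7 | p | 7 | 7 | 6
Witness: (6, 7, 'p', 7, 7, 6) appears 0× in E1 but 1× in E2.

no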